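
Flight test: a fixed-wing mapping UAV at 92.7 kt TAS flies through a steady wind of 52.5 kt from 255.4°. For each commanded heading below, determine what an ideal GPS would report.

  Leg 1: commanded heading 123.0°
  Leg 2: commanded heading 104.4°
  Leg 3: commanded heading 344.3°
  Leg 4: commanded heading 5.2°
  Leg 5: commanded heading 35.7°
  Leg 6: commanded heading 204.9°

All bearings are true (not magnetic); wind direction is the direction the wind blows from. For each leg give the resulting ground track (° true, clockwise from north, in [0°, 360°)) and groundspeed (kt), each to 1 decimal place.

Leg 1: track=106.2°, groundspeed=133.8 kt
Leg 2: track=94.0°, groundspeed=140.9 kt
Leg 3: track=14.1°, groundspeed=105.7 kt
Leg 4: track=29.3°, groundspeed=121.0 kt
Leg 5: track=49.8°, groundspeed=137.3 kt
Leg 6: track=170.6°, groundspeed=71.8 kt

Leg 1: heading 123.0°; drift -16.8° → track 106.2°, groundspeed 133.8 kt
Leg 2: heading 104.4°; drift -10.4° → track 94.0°, groundspeed 140.9 kt
Leg 3: heading 344.3°; drift +29.8° → track 14.1°, groundspeed 105.7 kt
Leg 4: heading 5.2°; drift +24.1° → track 29.3°, groundspeed 121.0 kt
Leg 5: heading 35.7°; drift +14.1° → track 49.8°, groundspeed 137.3 kt
Leg 6: heading 204.9°; drift -34.3° → track 170.6°, groundspeed 71.8 kt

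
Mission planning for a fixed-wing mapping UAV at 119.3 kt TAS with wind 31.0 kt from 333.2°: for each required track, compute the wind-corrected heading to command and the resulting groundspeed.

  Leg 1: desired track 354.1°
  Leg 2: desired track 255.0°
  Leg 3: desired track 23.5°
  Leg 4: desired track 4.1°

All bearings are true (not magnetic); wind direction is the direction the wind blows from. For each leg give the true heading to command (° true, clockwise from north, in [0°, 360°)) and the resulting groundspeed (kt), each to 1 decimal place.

Leg 1: desired track 354.1°; wind correction -5.3° → command heading 348.8°, groundspeed 89.8 kt
Leg 2: desired track 255.0°; wind correction +14.7° → command heading 269.7°, groundspeed 109.0 kt
Leg 3: desired track 23.5°; wind correction -11.5° → command heading 12.0°, groundspeed 97.1 kt
Leg 4: desired track 4.1°; wind correction -7.7° → command heading 356.4°, groundspeed 91.6 kt

Leg 1: heading=348.8°, groundspeed=89.8 kt
Leg 2: heading=269.7°, groundspeed=109.0 kt
Leg 3: heading=12.0°, groundspeed=97.1 kt
Leg 4: heading=356.4°, groundspeed=91.6 kt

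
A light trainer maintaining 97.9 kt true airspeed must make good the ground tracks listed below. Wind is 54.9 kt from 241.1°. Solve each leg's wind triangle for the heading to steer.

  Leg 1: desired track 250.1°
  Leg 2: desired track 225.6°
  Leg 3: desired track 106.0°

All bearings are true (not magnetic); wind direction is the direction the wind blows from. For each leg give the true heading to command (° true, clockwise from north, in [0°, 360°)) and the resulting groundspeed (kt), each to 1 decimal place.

Leg 1: desired track 250.1°; wind correction -5.0° → command heading 245.1°, groundspeed 43.3 kt
Leg 2: desired track 225.6°; wind correction +8.6° → command heading 234.2°, groundspeed 43.9 kt
Leg 3: desired track 106.0°; wind correction +23.3° → command heading 129.3°, groundspeed 128.8 kt

Leg 1: heading=245.1°, groundspeed=43.3 kt
Leg 2: heading=234.2°, groundspeed=43.9 kt
Leg 3: heading=129.3°, groundspeed=128.8 kt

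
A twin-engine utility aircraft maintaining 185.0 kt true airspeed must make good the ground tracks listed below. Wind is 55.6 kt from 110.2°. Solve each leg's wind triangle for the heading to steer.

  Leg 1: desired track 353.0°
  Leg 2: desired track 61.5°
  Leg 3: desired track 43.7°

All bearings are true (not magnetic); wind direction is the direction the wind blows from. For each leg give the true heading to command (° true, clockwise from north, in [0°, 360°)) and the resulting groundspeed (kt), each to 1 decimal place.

Leg 1: heading=8.5°, groundspeed=203.7 kt
Leg 2: heading=74.5°, groundspeed=143.5 kt
Leg 3: heading=59.7°, groundspeed=155.7 kt

Leg 1: desired track 353.0°; wind correction +15.5° → command heading 8.5°, groundspeed 203.7 kt
Leg 2: desired track 61.5°; wind correction +13.0° → command heading 74.5°, groundspeed 143.5 kt
Leg 3: desired track 43.7°; wind correction +16.0° → command heading 59.7°, groundspeed 155.7 kt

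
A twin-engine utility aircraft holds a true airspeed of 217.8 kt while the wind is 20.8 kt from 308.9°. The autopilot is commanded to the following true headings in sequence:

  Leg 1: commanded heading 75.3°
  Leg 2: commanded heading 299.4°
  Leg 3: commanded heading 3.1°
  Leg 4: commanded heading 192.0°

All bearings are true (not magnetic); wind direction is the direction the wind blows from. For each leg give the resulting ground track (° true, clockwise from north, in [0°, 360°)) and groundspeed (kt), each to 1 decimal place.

Leg 1: track=79.5°, groundspeed=230.8 kt
Leg 2: track=298.4°, groundspeed=197.3 kt
Leg 3: track=7.8°, groundspeed=206.3 kt
Leg 4: track=187.3°, groundspeed=228.0 kt

Leg 1: heading 75.3°; drift +4.2° → track 79.5°, groundspeed 230.8 kt
Leg 2: heading 299.4°; drift -1.0° → track 298.4°, groundspeed 197.3 kt
Leg 3: heading 3.1°; drift +4.7° → track 7.8°, groundspeed 206.3 kt
Leg 4: heading 192.0°; drift -4.7° → track 187.3°, groundspeed 228.0 kt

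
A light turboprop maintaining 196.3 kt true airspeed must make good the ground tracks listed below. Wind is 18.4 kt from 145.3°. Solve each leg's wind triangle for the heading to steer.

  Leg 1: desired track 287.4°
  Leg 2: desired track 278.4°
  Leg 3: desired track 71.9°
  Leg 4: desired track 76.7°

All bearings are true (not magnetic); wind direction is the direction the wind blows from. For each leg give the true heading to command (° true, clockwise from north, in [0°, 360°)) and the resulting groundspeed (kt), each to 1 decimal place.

Leg 1: desired track 287.4°; wind correction -3.3° → command heading 284.1°, groundspeed 210.5 kt
Leg 2: desired track 278.4°; wind correction -3.9° → command heading 274.5°, groundspeed 208.4 kt
Leg 3: desired track 71.9°; wind correction +5.2° → command heading 77.1°, groundspeed 190.2 kt
Leg 4: desired track 76.7°; wind correction +5.0° → command heading 81.7°, groundspeed 188.8 kt

Leg 1: heading=284.1°, groundspeed=210.5 kt
Leg 2: heading=274.5°, groundspeed=208.4 kt
Leg 3: heading=77.1°, groundspeed=190.2 kt
Leg 4: heading=81.7°, groundspeed=188.8 kt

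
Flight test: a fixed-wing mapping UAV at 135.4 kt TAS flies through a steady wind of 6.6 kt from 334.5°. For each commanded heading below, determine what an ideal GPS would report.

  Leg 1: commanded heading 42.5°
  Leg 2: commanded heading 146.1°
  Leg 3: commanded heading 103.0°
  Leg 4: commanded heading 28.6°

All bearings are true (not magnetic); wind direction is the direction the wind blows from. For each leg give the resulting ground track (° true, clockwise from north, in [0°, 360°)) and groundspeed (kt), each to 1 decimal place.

Leg 1: heading 42.5°; drift +2.6° → track 45.1°, groundspeed 133.1 kt
Leg 2: heading 146.1°; drift +0.4° → track 146.5°, groundspeed 141.9 kt
Leg 3: heading 103.0°; drift +2.1° → track 105.1°, groundspeed 139.6 kt
Leg 4: heading 28.6°; drift +2.3° → track 30.9°, groundspeed 131.6 kt

Leg 1: track=45.1°, groundspeed=133.1 kt
Leg 2: track=146.5°, groundspeed=141.9 kt
Leg 3: track=105.1°, groundspeed=139.6 kt
Leg 4: track=30.9°, groundspeed=131.6 kt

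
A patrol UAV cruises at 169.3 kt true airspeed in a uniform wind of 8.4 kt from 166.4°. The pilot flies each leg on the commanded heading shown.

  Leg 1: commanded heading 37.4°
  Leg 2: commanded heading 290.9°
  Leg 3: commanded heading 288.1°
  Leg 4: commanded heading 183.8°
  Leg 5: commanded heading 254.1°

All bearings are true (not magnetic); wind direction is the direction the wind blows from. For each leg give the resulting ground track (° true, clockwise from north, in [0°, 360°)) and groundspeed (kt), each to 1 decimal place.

Leg 1: track=35.3°, groundspeed=174.7 kt
Leg 2: track=293.2°, groundspeed=174.2 kt
Leg 3: track=290.5°, groundspeed=173.9 kt
Leg 4: track=184.7°, groundspeed=161.3 kt
Leg 5: track=256.9°, groundspeed=169.2 kt

Leg 1: heading 37.4°; drift -2.1° → track 35.3°, groundspeed 174.7 kt
Leg 2: heading 290.9°; drift +2.3° → track 293.2°, groundspeed 174.2 kt
Leg 3: heading 288.1°; drift +2.4° → track 290.5°, groundspeed 173.9 kt
Leg 4: heading 183.8°; drift +0.9° → track 184.7°, groundspeed 161.3 kt
Leg 5: heading 254.1°; drift +2.8° → track 256.9°, groundspeed 169.2 kt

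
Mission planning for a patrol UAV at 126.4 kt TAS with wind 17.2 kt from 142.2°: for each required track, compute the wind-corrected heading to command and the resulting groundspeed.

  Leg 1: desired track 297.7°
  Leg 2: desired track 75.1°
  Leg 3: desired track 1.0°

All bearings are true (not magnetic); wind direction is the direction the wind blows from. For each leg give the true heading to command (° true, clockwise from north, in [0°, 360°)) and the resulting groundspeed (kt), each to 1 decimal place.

Leg 1: desired track 297.7°; wind correction -3.2° → command heading 294.5°, groundspeed 141.8 kt
Leg 2: desired track 75.1°; wind correction +7.2° → command heading 82.3°, groundspeed 118.7 kt
Leg 3: desired track 1.0°; wind correction +4.9° → command heading 5.9°, groundspeed 139.3 kt

Leg 1: heading=294.5°, groundspeed=141.8 kt
Leg 2: heading=82.3°, groundspeed=118.7 kt
Leg 3: heading=5.9°, groundspeed=139.3 kt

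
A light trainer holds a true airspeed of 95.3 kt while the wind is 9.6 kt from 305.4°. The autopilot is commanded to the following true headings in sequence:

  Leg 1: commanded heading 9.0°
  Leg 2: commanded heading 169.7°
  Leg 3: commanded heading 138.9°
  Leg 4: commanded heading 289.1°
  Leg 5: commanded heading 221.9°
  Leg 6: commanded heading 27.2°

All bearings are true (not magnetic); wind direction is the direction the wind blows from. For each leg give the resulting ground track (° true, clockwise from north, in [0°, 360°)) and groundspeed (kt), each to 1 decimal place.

Leg 1: heading 9.0°; drift +5.4° → track 14.4°, groundspeed 91.4 kt
Leg 2: heading 169.7°; drift -3.8° → track 165.9°, groundspeed 102.4 kt
Leg 3: heading 138.9°; drift -1.2° → track 137.7°, groundspeed 104.7 kt
Leg 4: heading 289.1°; drift -1.8° → track 287.3°, groundspeed 86.1 kt
Leg 5: heading 221.9°; drift -5.8° → track 216.1°, groundspeed 94.7 kt
Leg 6: heading 27.2°; drift +5.8° → track 33.0°, groundspeed 94.4 kt

Leg 1: track=14.4°, groundspeed=91.4 kt
Leg 2: track=165.9°, groundspeed=102.4 kt
Leg 3: track=137.7°, groundspeed=104.7 kt
Leg 4: track=287.3°, groundspeed=86.1 kt
Leg 5: track=216.1°, groundspeed=94.7 kt
Leg 6: track=33.0°, groundspeed=94.4 kt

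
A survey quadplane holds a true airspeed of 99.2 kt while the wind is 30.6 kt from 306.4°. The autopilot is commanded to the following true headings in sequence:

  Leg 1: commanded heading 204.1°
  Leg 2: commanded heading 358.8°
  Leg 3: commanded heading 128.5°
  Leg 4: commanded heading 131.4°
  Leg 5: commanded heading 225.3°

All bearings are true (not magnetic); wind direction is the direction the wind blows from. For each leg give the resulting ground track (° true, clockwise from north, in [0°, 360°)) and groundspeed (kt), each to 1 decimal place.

Leg 1: heading 204.1°; drift -15.8° → track 188.3°, groundspeed 109.9 kt
Leg 2: heading 358.8°; drift +16.8° → track 15.6°, groundspeed 84.1 kt
Leg 3: heading 128.5°; drift -0.5° → track 128.0°, groundspeed 129.8 kt
Leg 4: heading 131.4°; drift -1.2° → track 130.2°, groundspeed 129.7 kt
Leg 5: heading 225.3°; drift -17.7° → track 207.6°, groundspeed 99.2 kt

Leg 1: track=188.3°, groundspeed=109.9 kt
Leg 2: track=15.6°, groundspeed=84.1 kt
Leg 3: track=128.0°, groundspeed=129.8 kt
Leg 4: track=130.2°, groundspeed=129.7 kt
Leg 5: track=207.6°, groundspeed=99.2 kt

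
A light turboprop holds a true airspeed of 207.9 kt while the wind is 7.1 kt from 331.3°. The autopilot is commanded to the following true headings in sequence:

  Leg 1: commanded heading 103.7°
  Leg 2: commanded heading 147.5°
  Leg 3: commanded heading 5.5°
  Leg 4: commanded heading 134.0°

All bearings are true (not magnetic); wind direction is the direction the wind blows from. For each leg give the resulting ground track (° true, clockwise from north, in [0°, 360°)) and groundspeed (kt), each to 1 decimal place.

Leg 1: track=105.1°, groundspeed=212.8 kt
Leg 2: track=147.6°, groundspeed=215.0 kt
Leg 3: track=6.6°, groundspeed=202.1 kt
Leg 4: track=134.6°, groundspeed=214.7 kt

Leg 1: heading 103.7°; drift +1.4° → track 105.1°, groundspeed 212.8 kt
Leg 2: heading 147.5°; drift +0.1° → track 147.6°, groundspeed 215.0 kt
Leg 3: heading 5.5°; drift +1.1° → track 6.6°, groundspeed 202.1 kt
Leg 4: heading 134.0°; drift +0.6° → track 134.6°, groundspeed 214.7 kt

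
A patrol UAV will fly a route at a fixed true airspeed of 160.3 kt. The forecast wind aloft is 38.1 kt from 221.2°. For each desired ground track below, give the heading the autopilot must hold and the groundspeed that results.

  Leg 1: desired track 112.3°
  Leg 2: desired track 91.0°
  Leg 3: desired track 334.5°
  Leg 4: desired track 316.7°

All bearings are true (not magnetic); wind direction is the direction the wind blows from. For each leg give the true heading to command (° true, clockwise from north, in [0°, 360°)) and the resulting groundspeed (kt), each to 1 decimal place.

Leg 1: desired track 112.3°; wind correction +13.0° → command heading 125.3°, groundspeed 168.5 kt
Leg 2: desired track 91.0°; wind correction +10.5° → command heading 101.5°, groundspeed 182.2 kt
Leg 3: desired track 334.5°; wind correction -12.6° → command heading 321.9°, groundspeed 171.5 kt
Leg 4: desired track 316.7°; wind correction -13.7° → command heading 303.0°, groundspeed 159.4 kt

Leg 1: heading=125.3°, groundspeed=168.5 kt
Leg 2: heading=101.5°, groundspeed=182.2 kt
Leg 3: heading=321.9°, groundspeed=171.5 kt
Leg 4: heading=303.0°, groundspeed=159.4 kt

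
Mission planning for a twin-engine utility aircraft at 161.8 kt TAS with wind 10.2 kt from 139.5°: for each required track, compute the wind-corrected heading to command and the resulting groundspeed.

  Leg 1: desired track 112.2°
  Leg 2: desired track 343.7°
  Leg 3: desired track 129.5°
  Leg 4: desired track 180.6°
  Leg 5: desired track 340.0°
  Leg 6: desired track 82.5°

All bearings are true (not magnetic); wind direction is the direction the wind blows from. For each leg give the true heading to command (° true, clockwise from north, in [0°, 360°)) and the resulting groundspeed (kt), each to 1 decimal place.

Leg 1: heading=113.9°, groundspeed=152.7 kt
Leg 2: heading=345.2°, groundspeed=171.0 kt
Leg 3: heading=130.1°, groundspeed=151.7 kt
Leg 4: heading=178.2°, groundspeed=154.0 kt
Leg 5: heading=341.3°, groundspeed=171.3 kt
Leg 6: heading=85.5°, groundspeed=156.0 kt

Leg 1: desired track 112.2°; wind correction +1.7° → command heading 113.9°, groundspeed 152.7 kt
Leg 2: desired track 343.7°; wind correction +1.5° → command heading 345.2°, groundspeed 171.0 kt
Leg 3: desired track 129.5°; wind correction +0.6° → command heading 130.1°, groundspeed 151.7 kt
Leg 4: desired track 180.6°; wind correction -2.4° → command heading 178.2°, groundspeed 154.0 kt
Leg 5: desired track 340.0°; wind correction +1.3° → command heading 341.3°, groundspeed 171.3 kt
Leg 6: desired track 82.5°; wind correction +3.0° → command heading 85.5°, groundspeed 156.0 kt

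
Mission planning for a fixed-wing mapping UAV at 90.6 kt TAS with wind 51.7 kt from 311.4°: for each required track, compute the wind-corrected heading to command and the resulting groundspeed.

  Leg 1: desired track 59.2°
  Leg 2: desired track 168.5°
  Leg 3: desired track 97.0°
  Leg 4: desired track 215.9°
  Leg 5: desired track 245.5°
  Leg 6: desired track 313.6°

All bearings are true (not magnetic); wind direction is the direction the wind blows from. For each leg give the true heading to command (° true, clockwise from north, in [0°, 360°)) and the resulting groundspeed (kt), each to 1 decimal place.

Leg 1: heading=26.3°, groundspeed=91.9 kt
Leg 2: heading=188.6°, groundspeed=126.3 kt
Leg 3: heading=78.2°, groundspeed=128.4 kt
Leg 4: heading=250.5°, groundspeed=79.5 kt
Leg 5: heading=276.9°, groundspeed=56.2 kt
Leg 6: heading=312.3°, groundspeed=38.9 kt

Leg 1: desired track 59.2°; wind correction -32.9° → command heading 26.3°, groundspeed 91.9 kt
Leg 2: desired track 168.5°; wind correction +20.1° → command heading 188.6°, groundspeed 126.3 kt
Leg 3: desired track 97.0°; wind correction -18.8° → command heading 78.2°, groundspeed 128.4 kt
Leg 4: desired track 215.9°; wind correction +34.6° → command heading 250.5°, groundspeed 79.5 kt
Leg 5: desired track 245.5°; wind correction +31.4° → command heading 276.9°, groundspeed 56.2 kt
Leg 6: desired track 313.6°; wind correction -1.3° → command heading 312.3°, groundspeed 38.9 kt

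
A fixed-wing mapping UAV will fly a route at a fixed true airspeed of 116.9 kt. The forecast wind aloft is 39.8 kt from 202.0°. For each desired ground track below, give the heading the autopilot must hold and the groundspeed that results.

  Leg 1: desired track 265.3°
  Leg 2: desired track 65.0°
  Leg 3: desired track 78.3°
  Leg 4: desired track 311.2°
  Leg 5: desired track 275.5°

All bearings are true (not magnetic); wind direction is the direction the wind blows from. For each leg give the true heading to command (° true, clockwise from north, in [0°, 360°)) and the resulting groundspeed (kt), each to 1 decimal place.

Leg 1: desired track 265.3°; wind correction -17.7° → command heading 247.6°, groundspeed 93.5 kt
Leg 2: desired track 65.0°; wind correction +13.4° → command heading 78.4°, groundspeed 142.8 kt
Leg 3: desired track 78.3°; wind correction +16.5° → command heading 94.8°, groundspeed 134.2 kt
Leg 4: desired track 311.2°; wind correction -18.8° → command heading 292.4°, groundspeed 123.8 kt
Leg 5: desired track 275.5°; wind correction -19.1° → command heading 256.4°, groundspeed 99.2 kt

Leg 1: heading=247.6°, groundspeed=93.5 kt
Leg 2: heading=78.4°, groundspeed=142.8 kt
Leg 3: heading=94.8°, groundspeed=134.2 kt
Leg 4: heading=292.4°, groundspeed=123.8 kt
Leg 5: heading=256.4°, groundspeed=99.2 kt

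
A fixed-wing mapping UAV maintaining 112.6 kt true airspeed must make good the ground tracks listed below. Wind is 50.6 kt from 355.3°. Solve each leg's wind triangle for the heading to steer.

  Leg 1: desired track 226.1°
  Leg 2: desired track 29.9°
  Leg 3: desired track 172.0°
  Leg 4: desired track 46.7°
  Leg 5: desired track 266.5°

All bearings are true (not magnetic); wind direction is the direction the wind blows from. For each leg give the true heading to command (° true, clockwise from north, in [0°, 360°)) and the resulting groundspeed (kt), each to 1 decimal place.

Leg 1: heading=246.5°, groundspeed=137.5 kt
Leg 2: heading=15.1°, groundspeed=67.2 kt
Leg 3: heading=170.5°, groundspeed=163.1 kt
Leg 4: heading=26.1°, groundspeed=73.9 kt
Leg 5: heading=293.2°, groundspeed=99.5 kt

Leg 1: desired track 226.1°; wind correction +20.4° → command heading 246.5°, groundspeed 137.5 kt
Leg 2: desired track 29.9°; wind correction -14.8° → command heading 15.1°, groundspeed 67.2 kt
Leg 3: desired track 172.0°; wind correction -1.5° → command heading 170.5°, groundspeed 163.1 kt
Leg 4: desired track 46.7°; wind correction -20.6° → command heading 26.1°, groundspeed 73.9 kt
Leg 5: desired track 266.5°; wind correction +26.7° → command heading 293.2°, groundspeed 99.5 kt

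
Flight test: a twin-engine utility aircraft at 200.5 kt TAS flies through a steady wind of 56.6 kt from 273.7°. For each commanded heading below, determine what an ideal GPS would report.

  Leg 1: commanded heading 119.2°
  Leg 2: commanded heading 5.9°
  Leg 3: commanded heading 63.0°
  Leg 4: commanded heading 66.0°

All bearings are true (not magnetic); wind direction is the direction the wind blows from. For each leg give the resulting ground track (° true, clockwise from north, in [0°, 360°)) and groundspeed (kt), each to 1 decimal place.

Leg 1: heading 119.2°; drift -5.5° → track 113.7°, groundspeed 252.8 kt
Leg 2: heading 5.9°; drift +15.6° → track 21.5°, groundspeed 210.4 kt
Leg 3: heading 63.0°; drift +6.6° → track 69.6°, groundspeed 250.8 kt
Leg 4: heading 66.0°; drift +6.0° → track 72.0°, groundspeed 252.0 kt

Leg 1: track=113.7°, groundspeed=252.8 kt
Leg 2: track=21.5°, groundspeed=210.4 kt
Leg 3: track=69.6°, groundspeed=250.8 kt
Leg 4: track=72.0°, groundspeed=252.0 kt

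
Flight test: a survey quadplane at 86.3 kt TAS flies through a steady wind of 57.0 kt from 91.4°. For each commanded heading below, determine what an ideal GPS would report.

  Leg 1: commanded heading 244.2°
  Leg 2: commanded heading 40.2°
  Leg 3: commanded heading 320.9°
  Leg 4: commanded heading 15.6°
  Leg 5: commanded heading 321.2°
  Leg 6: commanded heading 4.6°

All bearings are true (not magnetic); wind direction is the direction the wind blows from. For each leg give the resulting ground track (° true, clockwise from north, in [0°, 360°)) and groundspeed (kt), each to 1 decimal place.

Leg 1: heading 244.2°; drift +10.8° → track 255.0°, groundspeed 139.5 kt
Leg 2: heading 40.2°; drift -41.3° → track 358.9°, groundspeed 67.3 kt
Leg 3: heading 320.9°; drift -19.4° → track 301.5°, groundspeed 130.7 kt
Leg 4: heading 15.6°; drift -37.4° → track 338.2°, groundspeed 91.0 kt
Leg 5: heading 321.2°; drift -19.5° → track 301.7°, groundspeed 130.6 kt
Leg 6: heading 4.6°; drift -34.4° → track 330.2°, groundspeed 100.7 kt

Leg 1: track=255.0°, groundspeed=139.5 kt
Leg 2: track=358.9°, groundspeed=67.3 kt
Leg 3: track=301.5°, groundspeed=130.7 kt
Leg 4: track=338.2°, groundspeed=91.0 kt
Leg 5: track=301.7°, groundspeed=130.6 kt
Leg 6: track=330.2°, groundspeed=100.7 kt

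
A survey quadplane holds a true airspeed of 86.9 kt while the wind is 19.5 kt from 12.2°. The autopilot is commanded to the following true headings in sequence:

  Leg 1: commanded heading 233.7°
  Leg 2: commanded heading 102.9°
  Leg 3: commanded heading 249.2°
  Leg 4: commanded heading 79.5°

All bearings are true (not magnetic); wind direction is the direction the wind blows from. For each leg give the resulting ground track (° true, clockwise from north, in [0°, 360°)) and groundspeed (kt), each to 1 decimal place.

Leg 1: heading 233.7°; drift -7.3° → track 226.4°, groundspeed 102.3 kt
Leg 2: heading 102.9°; drift +12.6° → track 115.5°, groundspeed 89.3 kt
Leg 3: heading 249.2°; drift -9.5° → track 239.7°, groundspeed 98.9 kt
Leg 4: heading 79.5°; drift +12.8° → track 92.3°, groundspeed 81.4 kt

Leg 1: track=226.4°, groundspeed=102.3 kt
Leg 2: track=115.5°, groundspeed=89.3 kt
Leg 3: track=239.7°, groundspeed=98.9 kt
Leg 4: track=92.3°, groundspeed=81.4 kt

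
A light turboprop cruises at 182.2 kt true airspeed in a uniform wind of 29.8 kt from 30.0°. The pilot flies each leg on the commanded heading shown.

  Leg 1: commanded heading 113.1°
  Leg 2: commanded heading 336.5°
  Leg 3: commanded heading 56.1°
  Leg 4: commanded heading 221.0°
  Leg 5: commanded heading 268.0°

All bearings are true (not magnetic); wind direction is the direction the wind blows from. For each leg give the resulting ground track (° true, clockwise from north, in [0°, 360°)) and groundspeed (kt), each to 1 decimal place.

Leg 1: heading 113.1°; drift +9.4° → track 122.5°, groundspeed 181.1 kt
Leg 2: heading 336.5°; drift -8.3° → track 328.2°, groundspeed 166.2 kt
Leg 3: heading 56.1°; drift +4.8° → track 60.9°, groundspeed 156.0 kt
Leg 4: heading 221.0°; drift -1.5° → track 219.5°, groundspeed 211.5 kt
Leg 5: heading 268.0°; drift -7.3° → track 260.7°, groundspeed 199.6 kt

Leg 1: track=122.5°, groundspeed=181.1 kt
Leg 2: track=328.2°, groundspeed=166.2 kt
Leg 3: track=60.9°, groundspeed=156.0 kt
Leg 4: track=219.5°, groundspeed=211.5 kt
Leg 5: track=260.7°, groundspeed=199.6 kt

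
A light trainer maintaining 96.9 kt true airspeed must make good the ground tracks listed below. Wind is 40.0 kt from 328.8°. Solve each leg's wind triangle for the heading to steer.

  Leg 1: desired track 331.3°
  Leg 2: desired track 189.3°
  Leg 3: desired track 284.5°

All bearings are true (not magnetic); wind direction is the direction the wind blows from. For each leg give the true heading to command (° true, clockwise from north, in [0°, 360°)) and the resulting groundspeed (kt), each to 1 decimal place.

Leg 1: desired track 331.3°; wind correction -1.0° → command heading 330.3°, groundspeed 56.9 kt
Leg 2: desired track 189.3°; wind correction +15.6° → command heading 204.9°, groundspeed 123.8 kt
Leg 3: desired track 284.5°; wind correction +16.8° → command heading 301.3°, groundspeed 64.2 kt

Leg 1: heading=330.3°, groundspeed=56.9 kt
Leg 2: heading=204.9°, groundspeed=123.8 kt
Leg 3: heading=301.3°, groundspeed=64.2 kt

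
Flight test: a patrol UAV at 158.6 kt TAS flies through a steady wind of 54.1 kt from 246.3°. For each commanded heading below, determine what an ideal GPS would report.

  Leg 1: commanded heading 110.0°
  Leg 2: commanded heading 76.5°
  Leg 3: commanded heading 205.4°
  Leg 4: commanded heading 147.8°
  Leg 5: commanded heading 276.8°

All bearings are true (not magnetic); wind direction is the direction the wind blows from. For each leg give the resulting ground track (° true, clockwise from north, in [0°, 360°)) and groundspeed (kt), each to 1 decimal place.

Leg 1: track=99.3°, groundspeed=201.2 kt
Leg 2: track=73.9°, groundspeed=212.1 kt
Leg 3: track=188.7°, groundspeed=122.9 kt
Leg 4: track=130.0°, groundspeed=175.0 kt
Leg 5: track=290.6°, groundspeed=115.3 kt

Leg 1: heading 110.0°; drift -10.7° → track 99.3°, groundspeed 201.2 kt
Leg 2: heading 76.5°; drift -2.6° → track 73.9°, groundspeed 212.1 kt
Leg 3: heading 205.4°; drift -16.7° → track 188.7°, groundspeed 122.9 kt
Leg 4: heading 147.8°; drift -17.8° → track 130.0°, groundspeed 175.0 kt
Leg 5: heading 276.8°; drift +13.8° → track 290.6°, groundspeed 115.3 kt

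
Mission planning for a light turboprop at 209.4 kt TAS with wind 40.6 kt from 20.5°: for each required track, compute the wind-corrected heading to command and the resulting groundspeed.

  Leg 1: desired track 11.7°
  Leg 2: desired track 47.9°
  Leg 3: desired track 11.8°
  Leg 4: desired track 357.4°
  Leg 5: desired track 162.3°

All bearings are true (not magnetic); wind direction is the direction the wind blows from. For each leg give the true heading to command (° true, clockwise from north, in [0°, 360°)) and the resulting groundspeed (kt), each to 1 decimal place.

Leg 1: desired track 11.7°; wind correction +1.7° → command heading 13.4°, groundspeed 169.2 kt
Leg 2: desired track 47.9°; wind correction -5.1° → command heading 42.8°, groundspeed 172.5 kt
Leg 3: desired track 11.8°; wind correction +1.7° → command heading 13.5°, groundspeed 169.2 kt
Leg 4: desired track 357.4°; wind correction +4.4° → command heading 1.8°, groundspeed 171.4 kt
Leg 5: desired track 162.3°; wind correction -6.9° → command heading 155.4°, groundspeed 239.8 kt

Leg 1: heading=13.4°, groundspeed=169.2 kt
Leg 2: heading=42.8°, groundspeed=172.5 kt
Leg 3: heading=13.5°, groundspeed=169.2 kt
Leg 4: heading=1.8°, groundspeed=171.4 kt
Leg 5: heading=155.4°, groundspeed=239.8 kt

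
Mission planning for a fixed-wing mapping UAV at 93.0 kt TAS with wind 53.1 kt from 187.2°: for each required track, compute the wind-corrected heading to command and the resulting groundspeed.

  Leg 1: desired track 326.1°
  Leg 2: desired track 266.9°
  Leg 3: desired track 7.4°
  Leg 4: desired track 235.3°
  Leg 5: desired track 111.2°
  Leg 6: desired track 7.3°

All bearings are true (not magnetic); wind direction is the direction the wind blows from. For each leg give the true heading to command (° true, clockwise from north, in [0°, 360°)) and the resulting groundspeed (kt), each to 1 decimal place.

Leg 1: heading=304.1°, groundspeed=126.2 kt
Leg 2: heading=232.7°, groundspeed=67.4 kt
Leg 3: heading=7.5°, groundspeed=146.1 kt
Leg 4: heading=210.2°, groundspeed=48.7 kt
Leg 5: heading=144.8°, groundspeed=64.6 kt
Leg 6: heading=7.4°, groundspeed=146.1 kt

Leg 1: desired track 326.1°; wind correction -22.0° → command heading 304.1°, groundspeed 126.2 kt
Leg 2: desired track 266.9°; wind correction -34.2° → command heading 232.7°, groundspeed 67.4 kt
Leg 3: desired track 7.4°; wind correction +0.1° → command heading 7.5°, groundspeed 146.1 kt
Leg 4: desired track 235.3°; wind correction -25.1° → command heading 210.2°, groundspeed 48.7 kt
Leg 5: desired track 111.2°; wind correction +33.6° → command heading 144.8°, groundspeed 64.6 kt
Leg 6: desired track 7.3°; wind correction +0.1° → command heading 7.4°, groundspeed 146.1 kt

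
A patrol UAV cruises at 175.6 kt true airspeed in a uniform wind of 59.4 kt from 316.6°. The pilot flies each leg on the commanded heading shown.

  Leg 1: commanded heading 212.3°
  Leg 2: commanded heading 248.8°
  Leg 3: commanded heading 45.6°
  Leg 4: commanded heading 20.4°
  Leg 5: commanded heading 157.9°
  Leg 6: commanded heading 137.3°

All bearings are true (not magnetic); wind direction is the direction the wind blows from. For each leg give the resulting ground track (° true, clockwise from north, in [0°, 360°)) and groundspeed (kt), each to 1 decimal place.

Leg 1: heading 212.3°; drift -16.8° → track 195.5°, groundspeed 198.8 kt
Leg 2: heading 248.8°; drift -19.8° → track 229.0°, groundspeed 162.7 kt
Leg 3: heading 45.6°; drift +18.8° → track 64.4°, groundspeed 184.4 kt
Leg 4: heading 20.4°; drift +19.6° → track 40.0°, groundspeed 158.6 kt
Leg 5: heading 157.9°; drift -5.3° → track 152.6°, groundspeed 231.9 kt
Leg 6: heading 137.3°; drift -0.2° → track 137.1°, groundspeed 235.0 kt

Leg 1: track=195.5°, groundspeed=198.8 kt
Leg 2: track=229.0°, groundspeed=162.7 kt
Leg 3: track=64.4°, groundspeed=184.4 kt
Leg 4: track=40.0°, groundspeed=158.6 kt
Leg 5: track=152.6°, groundspeed=231.9 kt
Leg 6: track=137.1°, groundspeed=235.0 kt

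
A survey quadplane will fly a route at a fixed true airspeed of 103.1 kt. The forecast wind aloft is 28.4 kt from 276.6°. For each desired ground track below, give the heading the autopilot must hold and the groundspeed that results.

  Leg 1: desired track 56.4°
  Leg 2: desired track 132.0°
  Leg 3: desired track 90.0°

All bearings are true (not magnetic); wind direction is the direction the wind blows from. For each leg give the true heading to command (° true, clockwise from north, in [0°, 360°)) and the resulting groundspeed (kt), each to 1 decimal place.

Leg 1: heading=46.2°, groundspeed=123.1 kt
Leg 2: heading=141.2°, groundspeed=124.9 kt
Leg 3: heading=88.2°, groundspeed=131.3 kt

Leg 1: desired track 56.4°; wind correction -10.2° → command heading 46.2°, groundspeed 123.1 kt
Leg 2: desired track 132.0°; wind correction +9.2° → command heading 141.2°, groundspeed 124.9 kt
Leg 3: desired track 90.0°; wind correction -1.8° → command heading 88.2°, groundspeed 131.3 kt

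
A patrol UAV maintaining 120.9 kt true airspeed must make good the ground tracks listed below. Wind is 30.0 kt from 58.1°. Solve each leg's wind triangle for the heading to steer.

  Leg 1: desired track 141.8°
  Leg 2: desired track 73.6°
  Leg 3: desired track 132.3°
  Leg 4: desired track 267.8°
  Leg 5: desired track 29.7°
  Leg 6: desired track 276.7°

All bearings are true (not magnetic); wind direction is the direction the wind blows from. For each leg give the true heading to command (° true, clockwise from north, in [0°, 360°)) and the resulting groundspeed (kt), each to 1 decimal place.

Leg 1: desired track 141.8°; wind correction -14.3° → command heading 127.5°, groundspeed 113.9 kt
Leg 2: desired track 73.6°; wind correction -3.8° → command heading 69.8°, groundspeed 91.7 kt
Leg 3: desired track 132.3°; wind correction -13.8° → command heading 118.5°, groundspeed 109.2 kt
Leg 4: desired track 267.8°; wind correction +7.1° → command heading 274.9°, groundspeed 146.0 kt
Leg 5: desired track 29.7°; wind correction +6.8° → command heading 36.5°, groundspeed 93.7 kt
Leg 6: desired track 276.7°; wind correction +8.9° → command heading 285.6°, groundspeed 142.9 kt

Leg 1: heading=127.5°, groundspeed=113.9 kt
Leg 2: heading=69.8°, groundspeed=91.7 kt
Leg 3: heading=118.5°, groundspeed=109.2 kt
Leg 4: heading=274.9°, groundspeed=146.0 kt
Leg 5: heading=36.5°, groundspeed=93.7 kt
Leg 6: heading=285.6°, groundspeed=142.9 kt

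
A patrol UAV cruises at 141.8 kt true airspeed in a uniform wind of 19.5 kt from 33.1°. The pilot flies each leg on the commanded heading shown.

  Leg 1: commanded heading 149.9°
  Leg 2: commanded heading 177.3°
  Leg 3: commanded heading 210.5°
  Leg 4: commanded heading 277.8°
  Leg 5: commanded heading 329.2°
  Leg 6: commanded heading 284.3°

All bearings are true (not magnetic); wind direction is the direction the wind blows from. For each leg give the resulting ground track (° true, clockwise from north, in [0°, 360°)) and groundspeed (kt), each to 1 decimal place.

Leg 1: track=156.5°, groundspeed=151.6 kt
Leg 2: track=181.4°, groundspeed=158.0 kt
Leg 3: track=210.8°, groundspeed=161.3 kt
Leg 4: track=271.1°, groundspeed=151.2 kt
Leg 5: track=321.7°, groundspeed=134.4 kt
Leg 6: track=277.2°, groundspeed=149.2 kt

Leg 1: heading 149.9°; drift +6.6° → track 156.5°, groundspeed 151.6 kt
Leg 2: heading 177.3°; drift +4.1° → track 181.4°, groundspeed 158.0 kt
Leg 3: heading 210.5°; drift +0.3° → track 210.8°, groundspeed 161.3 kt
Leg 4: heading 277.8°; drift -6.7° → track 271.1°, groundspeed 151.2 kt
Leg 5: heading 329.2°; drift -7.5° → track 321.7°, groundspeed 134.4 kt
Leg 6: heading 284.3°; drift -7.1° → track 277.2°, groundspeed 149.2 kt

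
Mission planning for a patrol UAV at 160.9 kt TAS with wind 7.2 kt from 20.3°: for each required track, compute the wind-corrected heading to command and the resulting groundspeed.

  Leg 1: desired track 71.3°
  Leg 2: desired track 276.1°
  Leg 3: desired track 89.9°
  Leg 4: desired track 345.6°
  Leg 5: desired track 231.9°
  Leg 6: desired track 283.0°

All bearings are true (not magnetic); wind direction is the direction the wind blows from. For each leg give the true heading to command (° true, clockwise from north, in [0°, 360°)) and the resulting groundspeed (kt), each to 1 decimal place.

Leg 1: desired track 71.3°; wind correction -2.0° → command heading 69.3°, groundspeed 156.3 kt
Leg 2: desired track 276.1°; wind correction +2.5° → command heading 278.6°, groundspeed 162.5 kt
Leg 3: desired track 89.9°; wind correction -2.4° → command heading 87.5°, groundspeed 158.2 kt
Leg 4: desired track 345.6°; wind correction +1.5° → command heading 347.1°, groundspeed 154.9 kt
Leg 5: desired track 231.9°; wind correction +1.3° → command heading 233.2°, groundspeed 167.0 kt
Leg 6: desired track 283.0°; wind correction +2.5° → command heading 285.5°, groundspeed 161.7 kt

Leg 1: heading=69.3°, groundspeed=156.3 kt
Leg 2: heading=278.6°, groundspeed=162.5 kt
Leg 3: heading=87.5°, groundspeed=158.2 kt
Leg 4: heading=347.1°, groundspeed=154.9 kt
Leg 5: heading=233.2°, groundspeed=167.0 kt
Leg 6: heading=285.5°, groundspeed=161.7 kt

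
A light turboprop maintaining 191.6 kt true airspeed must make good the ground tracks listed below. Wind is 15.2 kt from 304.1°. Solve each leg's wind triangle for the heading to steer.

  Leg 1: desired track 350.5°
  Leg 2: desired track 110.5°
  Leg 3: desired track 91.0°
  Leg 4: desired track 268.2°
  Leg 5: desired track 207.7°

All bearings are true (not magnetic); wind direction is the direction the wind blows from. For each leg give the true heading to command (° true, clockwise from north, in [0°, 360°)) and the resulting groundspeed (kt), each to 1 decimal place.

Leg 1: heading=347.2°, groundspeed=180.8 kt
Leg 2: heading=109.4°, groundspeed=206.3 kt
Leg 3: heading=88.5°, groundspeed=204.2 kt
Leg 4: heading=270.9°, groundspeed=179.1 kt
Leg 5: heading=212.2°, groundspeed=192.7 kt

Leg 1: desired track 350.5°; wind correction -3.3° → command heading 347.2°, groundspeed 180.8 kt
Leg 2: desired track 110.5°; wind correction -1.1° → command heading 109.4°, groundspeed 206.3 kt
Leg 3: desired track 91.0°; wind correction -2.5° → command heading 88.5°, groundspeed 204.2 kt
Leg 4: desired track 268.2°; wind correction +2.7° → command heading 270.9°, groundspeed 179.1 kt
Leg 5: desired track 207.7°; wind correction +4.5° → command heading 212.2°, groundspeed 192.7 kt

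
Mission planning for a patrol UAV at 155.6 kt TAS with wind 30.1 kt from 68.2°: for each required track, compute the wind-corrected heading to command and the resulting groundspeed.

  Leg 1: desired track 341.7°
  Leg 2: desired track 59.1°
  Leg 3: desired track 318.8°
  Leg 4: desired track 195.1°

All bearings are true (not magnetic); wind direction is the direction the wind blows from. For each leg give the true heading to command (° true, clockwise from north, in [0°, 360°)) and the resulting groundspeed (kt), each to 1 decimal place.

Leg 1: heading=352.8°, groundspeed=150.8 kt
Leg 2: heading=60.9°, groundspeed=125.8 kt
Leg 3: heading=329.3°, groundspeed=163.0 kt
Leg 4: heading=186.2°, groundspeed=171.8 kt

Leg 1: desired track 341.7°; wind correction +11.1° → command heading 352.8°, groundspeed 150.8 kt
Leg 2: desired track 59.1°; wind correction +1.8° → command heading 60.9°, groundspeed 125.8 kt
Leg 3: desired track 318.8°; wind correction +10.5° → command heading 329.3°, groundspeed 163.0 kt
Leg 4: desired track 195.1°; wind correction -8.9° → command heading 186.2°, groundspeed 171.8 kt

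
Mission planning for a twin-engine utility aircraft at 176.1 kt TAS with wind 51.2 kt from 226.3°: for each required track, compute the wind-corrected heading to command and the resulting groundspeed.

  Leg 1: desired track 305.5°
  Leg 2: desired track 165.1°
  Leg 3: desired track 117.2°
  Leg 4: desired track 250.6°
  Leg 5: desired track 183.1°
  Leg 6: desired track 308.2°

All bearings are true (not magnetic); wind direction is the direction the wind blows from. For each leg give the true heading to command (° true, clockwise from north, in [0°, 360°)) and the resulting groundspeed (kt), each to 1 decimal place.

Leg 1: heading=288.9°, groundspeed=159.2 kt
Leg 2: heading=179.9°, groundspeed=145.6 kt
Leg 3: heading=133.1°, groundspeed=186.1 kt
Leg 4: heading=243.7°, groundspeed=128.2 kt
Leg 5: heading=194.6°, groundspeed=135.3 kt
Leg 6: heading=291.5°, groundspeed=161.4 kt

Leg 1: desired track 305.5°; wind correction -16.6° → command heading 288.9°, groundspeed 159.2 kt
Leg 2: desired track 165.1°; wind correction +14.8° → command heading 179.9°, groundspeed 145.6 kt
Leg 3: desired track 117.2°; wind correction +15.9° → command heading 133.1°, groundspeed 186.1 kt
Leg 4: desired track 250.6°; wind correction -6.9° → command heading 243.7°, groundspeed 128.2 kt
Leg 5: desired track 183.1°; wind correction +11.5° → command heading 194.6°, groundspeed 135.3 kt
Leg 6: desired track 308.2°; wind correction -16.7° → command heading 291.5°, groundspeed 161.4 kt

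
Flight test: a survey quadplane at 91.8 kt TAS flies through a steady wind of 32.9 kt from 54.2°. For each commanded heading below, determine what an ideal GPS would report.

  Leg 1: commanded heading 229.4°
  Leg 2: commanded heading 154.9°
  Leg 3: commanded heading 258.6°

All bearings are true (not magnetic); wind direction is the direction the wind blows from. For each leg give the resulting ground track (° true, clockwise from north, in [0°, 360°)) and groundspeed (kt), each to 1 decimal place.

Leg 1: heading 229.4°; drift +1.3° → track 230.7°, groundspeed 124.6 kt
Leg 2: heading 154.9°; drift +18.3° → track 173.2°, groundspeed 103.1 kt
Leg 3: heading 258.6°; drift -6.4° → track 252.2°, groundspeed 122.5 kt

Leg 1: track=230.7°, groundspeed=124.6 kt
Leg 2: track=173.2°, groundspeed=103.1 kt
Leg 3: track=252.2°, groundspeed=122.5 kt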